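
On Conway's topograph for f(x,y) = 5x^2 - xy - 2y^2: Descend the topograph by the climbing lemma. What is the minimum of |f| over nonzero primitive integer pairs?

descent: ρ → (-2,5,2)  [lands on river]
river: ρ → (2,3,-4)
river: ρ → (-4,5,1)
river: ρ → (1,5,-4)
river: ρ → (-4,3,2)
river: ρ → (2,5,-2)
river: ρ → (-2,3,4)
river: ρ → (4,5,-1)
river: ρ → (-1,5,4)
river: ρ → (4,3,-2)
closes: descent 1, river 10
min |a| on river = 1

1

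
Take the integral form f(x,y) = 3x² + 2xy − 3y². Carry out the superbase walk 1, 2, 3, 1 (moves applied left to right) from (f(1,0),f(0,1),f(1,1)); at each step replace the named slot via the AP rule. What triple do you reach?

start (3,-3,2) = (f(1,0),f(0,1),f(1,1))
replace slot 1: 2·((-3)+2) − 3 = -5 → (-5,-3,2)
replace slot 2: 2·((-5)+2) − (-3) = -3 → (-5,-3,2)
replace slot 3: 2·((-5)+(-3)) − 2 = -18 → (-5,-3,-18)
replace slot 1: 2·((-3)+(-18)) − (-5) = -37 → (-37,-3,-18)

-37,-3,-18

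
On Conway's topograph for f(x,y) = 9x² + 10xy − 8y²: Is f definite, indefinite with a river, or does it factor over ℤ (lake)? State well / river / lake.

D = b²−4ac = 10² − 4·9·(-8) = 388
D > 0 non-square ⇒ indefinite ⇒ periodic river

river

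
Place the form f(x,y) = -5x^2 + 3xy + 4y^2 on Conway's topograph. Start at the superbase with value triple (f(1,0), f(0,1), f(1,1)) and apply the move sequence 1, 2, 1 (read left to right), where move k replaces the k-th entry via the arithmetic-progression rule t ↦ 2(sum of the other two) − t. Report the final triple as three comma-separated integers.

start (-5,4,2) = (f(1,0),f(0,1),f(1,1))
replace slot 1: 2·(4+2) − (-5) = 17 → (17,4,2)
replace slot 2: 2·(17+2) − 4 = 34 → (17,34,2)
replace slot 1: 2·(34+2) − 17 = 55 → (55,34,2)

55,34,2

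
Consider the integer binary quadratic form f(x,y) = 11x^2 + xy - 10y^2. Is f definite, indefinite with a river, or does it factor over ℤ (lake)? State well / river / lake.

D = b²−4ac = 1² − 4·11·(-10) = 441
D = 21² is a perfect square ⇒ form factors over ℤ ⇒ lakes

lake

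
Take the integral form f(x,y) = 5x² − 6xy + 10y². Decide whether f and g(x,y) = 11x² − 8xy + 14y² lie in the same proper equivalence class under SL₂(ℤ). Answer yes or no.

D₁ = -164, D₂ = -552
discriminants differ ⇒ not SL₂(ℤ)-equivalent

no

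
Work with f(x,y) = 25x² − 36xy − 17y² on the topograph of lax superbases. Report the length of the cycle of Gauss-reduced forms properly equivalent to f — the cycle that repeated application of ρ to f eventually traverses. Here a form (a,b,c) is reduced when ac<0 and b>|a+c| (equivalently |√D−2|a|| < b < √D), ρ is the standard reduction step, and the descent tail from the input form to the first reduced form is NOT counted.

D = 2996, ⌊√D⌋ = 54
descent: ρ → (-17,36,25)  [lands on river]
river: ρ → (25,14,-28)
river: ρ → (-28,42,11)
river: ρ → (11,46,-20)
river: ρ → (-20,34,23)
river: ρ → (23,12,-31)
river: ρ → (-31,50,4)
river: ρ → (4,54,-5)
river: ρ → (-5,46,44)
river: ρ → (44,42,-7)
river: ρ → (-7,42,44)
river: ρ → (44,46,-5)
river: ρ → (-5,54,4)
river: ρ → (4,50,-31)
river: ρ → (-31,12,23)
river: ρ → (23,34,-20)
river: ρ → (-20,46,11)
river: ρ → (11,42,-28)
river: ρ → (-28,14,25)
river: ρ → (25,36,-17)
river: ρ → (-17,32,29)
river: ρ → (29,26,-20)
river: ρ → (-20,54,1)
river: ρ → (1,54,-20)
river: ρ → (-20,26,29)
river: ρ → (29,32,-17)
ρ-cycle length = 26 (tail of 1 descent step not counted)

26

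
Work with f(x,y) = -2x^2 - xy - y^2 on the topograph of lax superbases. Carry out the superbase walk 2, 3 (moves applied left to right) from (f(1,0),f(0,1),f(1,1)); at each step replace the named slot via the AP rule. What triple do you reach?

start (-2,-1,-4) = (f(1,0),f(0,1),f(1,1))
replace slot 2: 2·((-2)+(-4)) − (-1) = -11 → (-2,-11,-4)
replace slot 3: 2·((-2)+(-11)) − (-4) = -22 → (-2,-11,-22)

-2,-11,-22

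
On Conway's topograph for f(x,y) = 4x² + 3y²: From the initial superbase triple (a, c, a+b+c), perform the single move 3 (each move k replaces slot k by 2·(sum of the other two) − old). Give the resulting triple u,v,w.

start (4,3,7) = (f(1,0),f(0,1),f(1,1))
replace slot 3: 2·(4+3) − 7 = 7 → (4,3,7)

4,3,7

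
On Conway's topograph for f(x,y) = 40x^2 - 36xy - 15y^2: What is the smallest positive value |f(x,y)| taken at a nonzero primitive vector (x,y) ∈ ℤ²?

descent: ρ → (-15,36,40)  [lands on river]
river: ρ → (40,44,-11)
river: ρ → (-11,44,40)
river: ρ → (40,36,-15)
river: ρ → (-15,54,13)
river: ρ → (13,50,-23)
river: ρ → (-23,42,21)
river: ρ → (21,42,-23)
river: ρ → (-23,50,13)
river: ρ → (13,54,-15)
closes: descent 1, river 10
min |a| on river = 11

11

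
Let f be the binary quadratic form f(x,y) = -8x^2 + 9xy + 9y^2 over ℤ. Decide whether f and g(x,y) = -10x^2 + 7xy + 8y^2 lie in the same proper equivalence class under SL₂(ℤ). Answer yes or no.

D₁ = 369, D₂ = 369
river cycle of f (length 16): (9, 9, -8), (-8, 7, 10), (10, 13, -5), (-5, 17, 4), (4, 15, -9), (-9, 3, 10), (10, 17, -2), (-2, 19, 1), (1, 19, -2), (-2, 17, 10), … (6 more)
river cycle of g (length 16): (8, 9, -9), (-9, 9, 8), (8, 7, -10), (-10, 13, 5), (5, 17, -4), (-4, 15, 9), (9, 3, -10), (-10, 17, 2), (2, 19, -1), (-1, 19, 2), … (6 more)
cycles differ ⇒ inequivalent

no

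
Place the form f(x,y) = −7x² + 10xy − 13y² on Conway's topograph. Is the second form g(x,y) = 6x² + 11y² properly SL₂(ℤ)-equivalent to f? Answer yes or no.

D₁ = -264, D₂ = -264
f is negative-definite; reduce −f:
−f: translate: b→4 (≡-10 mod 14), so (7,-10,13)→(7,4,10)
−f: reduced (well bottom): (7,4,10) with a≤c, −a<b≤a
flip sign back: reduced form of f is (-7,-4,-10)
g: reduced (well bottom): (6,0,11) with a≤c, −a<b≤a
reduced forms (-7, -4, -10) vs (6, 0, 11) ⇒ inequivalent

no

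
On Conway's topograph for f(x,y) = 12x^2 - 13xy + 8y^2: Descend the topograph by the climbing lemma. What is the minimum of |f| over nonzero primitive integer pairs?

translate: b→11 (≡-13 mod 24), so (12,-13,8)→(12,11,7)
flip: (12,11,7)→(7,-11,12)
translate: b→3 (≡-11 mod 14), so (7,-11,12)→(7,3,8)
reduced (well bottom): (7,3,8) with a≤c, −a<b≤a
well minimum = a = 7

7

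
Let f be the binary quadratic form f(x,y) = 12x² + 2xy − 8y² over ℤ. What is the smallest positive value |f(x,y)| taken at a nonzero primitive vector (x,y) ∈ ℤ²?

descent: ρ → (-8,14,6)  [lands on river]
river: ρ → (6,10,-12)
river: ρ → (-12,14,4)
river: ρ → (4,18,-4)
river: ρ → (-4,14,12)
river: ρ → (12,10,-6)
river: ρ → (-6,14,8)
river: ρ → (8,18,-2)
river: ρ → (-2,18,8)
river: ρ → (8,14,-6)
river: ρ → (-6,10,12)
river: ρ → (12,14,-4)
river: ρ → (-4,18,4)
river: ρ → (4,14,-12)
river: ρ → (-12,10,6)
river: ρ → (6,14,-8)
river: ρ → (-8,18,2)
river: ρ → (2,18,-8)
closes: descent 1, river 18
min |a| on river = 2

2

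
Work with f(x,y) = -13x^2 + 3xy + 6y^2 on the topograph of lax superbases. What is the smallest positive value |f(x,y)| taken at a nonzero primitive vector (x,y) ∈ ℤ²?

descent: ρ → (6,9,-10)  [lands on river]
river: ρ → (-10,11,5)
river: ρ → (5,9,-12)
river: ρ → (-12,15,2)
river: ρ → (2,17,-4)
river: ρ → (-4,15,6)
closes: descent 1, river 6
min |a| on river = 2

2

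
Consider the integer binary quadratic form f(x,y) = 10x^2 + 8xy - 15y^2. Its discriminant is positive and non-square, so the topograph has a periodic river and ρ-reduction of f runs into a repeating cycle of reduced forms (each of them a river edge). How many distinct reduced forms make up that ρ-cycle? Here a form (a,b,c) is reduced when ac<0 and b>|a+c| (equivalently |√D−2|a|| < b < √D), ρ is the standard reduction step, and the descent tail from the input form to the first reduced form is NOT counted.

D = 664, ⌊√D⌋ = 25
river: ρ → (-15,22,3)
river: ρ → (3,20,-22)
river: ρ → (-22,24,1)
river: ρ → (1,24,-22)
river: ρ → (-22,20,3)
river: ρ → (3,22,-15)
river: ρ → (-15,8,10)
river: ρ → (10,12,-13)
river: ρ → (-13,14,9)
river: ρ → (9,22,-5)
river: ρ → (-5,18,17)
river: ρ → (17,16,-6)
river: ρ → (-6,20,11)
river: ρ → (11,24,-2)
river: ρ → (-2,24,11)
river: ρ → (11,20,-6)
river: ρ → (-6,16,17)
river: ρ → (17,18,-5)
river: ρ → (-5,22,9)
river: ρ → (9,14,-13)
river: ρ → (-13,12,10)
river: ρ → (10,8,-15)
ρ-cycle length = 22 (tail of 0 descent steps not counted)

22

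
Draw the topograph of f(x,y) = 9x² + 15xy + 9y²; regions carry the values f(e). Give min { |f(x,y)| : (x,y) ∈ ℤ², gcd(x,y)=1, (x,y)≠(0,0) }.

translate: b→-3 (≡15 mod 18), so (9,15,9)→(9,-3,3)
flip: (9,-3,3)→(3,3,9)
reduced (well bottom): (3,3,9) with a≤c, −a<b≤a
well minimum = a = 3

3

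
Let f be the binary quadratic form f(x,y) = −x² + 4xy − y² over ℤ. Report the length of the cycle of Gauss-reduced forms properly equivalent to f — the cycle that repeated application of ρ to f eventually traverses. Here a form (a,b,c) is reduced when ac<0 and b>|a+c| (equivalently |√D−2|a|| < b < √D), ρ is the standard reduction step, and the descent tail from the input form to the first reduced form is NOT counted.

D = 12, ⌊√D⌋ = 3
descent: ρ → (-1,2,2)  [lands on river]
river: ρ → (2,2,-1)
ρ-cycle length = 2 (tail of 1 descent step not counted)

2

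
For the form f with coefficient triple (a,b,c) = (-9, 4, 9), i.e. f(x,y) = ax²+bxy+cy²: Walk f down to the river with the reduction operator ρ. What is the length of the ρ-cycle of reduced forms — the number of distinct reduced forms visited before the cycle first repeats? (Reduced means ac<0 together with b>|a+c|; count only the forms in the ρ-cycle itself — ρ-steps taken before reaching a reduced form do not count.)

D = 340, ⌊√D⌋ = 18
river: ρ → (9,14,-4)
river: ρ → (-4,18,1)
river: ρ → (1,18,-4)
river: ρ → (-4,14,9)
river: ρ → (9,4,-9)
river: ρ → (-9,14,4)
river: ρ → (4,18,-1)
river: ρ → (-1,18,4)
river: ρ → (4,14,-9)
river: ρ → (-9,4,9)
ρ-cycle length = 10 (tail of 0 descent steps not counted)

10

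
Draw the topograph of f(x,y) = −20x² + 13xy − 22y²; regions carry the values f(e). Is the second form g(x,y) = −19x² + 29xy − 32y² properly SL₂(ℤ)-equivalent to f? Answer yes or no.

D₁ = -1591, D₂ = -1591
f is negative-definite; reduce −f:
−f: reduced (well bottom): (20,-13,22) with a≤c, −a<b≤a
flip sign back: reduced form of f is (-20,13,-22)
g is negative-definite; reduce −g:
−g: translate: b→9 (≡-29 mod 38), so (19,-29,32)→(19,9,22)
−g: reduced (well bottom): (19,9,22) with a≤c, −a<b≤a
flip sign back: reduced form of g is (-19,-9,-22)
reduced forms (-20, 13, -22) vs (-19, -9, -22) ⇒ inequivalent

no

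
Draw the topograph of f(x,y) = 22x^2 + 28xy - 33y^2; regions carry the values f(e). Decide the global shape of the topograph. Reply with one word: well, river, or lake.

D = b²−4ac = 28² − 4·22·(-33) = 3688
D > 0 non-square ⇒ indefinite ⇒ periodic river

river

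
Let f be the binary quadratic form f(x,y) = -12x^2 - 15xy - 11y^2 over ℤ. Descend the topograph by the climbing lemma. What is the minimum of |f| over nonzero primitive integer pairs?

translate: b→-9 (≡15 mod 24), so (12,15,11)→(12,-9,8)
flip: (12,-9,8)→(8,9,12)
translate: b→-7 (≡9 mod 16), so (8,9,12)→(8,-7,11)
reduced (well bottom): (8,-7,11) with a≤c, −a<b≤a
well minimum |f| = |-8| = 8 (negative-definite)

8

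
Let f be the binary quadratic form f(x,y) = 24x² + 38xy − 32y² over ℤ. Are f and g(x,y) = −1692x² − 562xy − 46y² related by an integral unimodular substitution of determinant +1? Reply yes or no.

D₁ = 4516, D₂ = 4516
river cycle of f (length 14): (-32, 26, 30), (30, 34, -28), (-28, 22, 36), (36, 50, -14), (-14, 62, 12), (12, 58, -24), (-24, 38, 32), (32, 26, -30), (-30, 34, 28), (28, 22, -36), … (4 more)
river cycle of g (length 14): (24, 38, -32), (-32, 26, 30), (30, 34, -28), (-28, 22, 36), (36, 50, -14), (-14, 62, 12), (12, 58, -24), (-24, 38, 32), (32, 26, -30), (-30, 34, 28), … (4 more)
cycles coincide ⇒ equivalent

yes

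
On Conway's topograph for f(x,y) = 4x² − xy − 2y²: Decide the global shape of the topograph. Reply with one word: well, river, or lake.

D = b²−4ac = (-1)² − 4·4·(-2) = 33
D > 0 non-square ⇒ indefinite ⇒ periodic river

river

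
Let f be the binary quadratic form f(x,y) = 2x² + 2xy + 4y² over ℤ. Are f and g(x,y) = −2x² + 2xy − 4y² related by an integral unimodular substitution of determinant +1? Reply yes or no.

D₁ = -28, D₂ = -28
f: reduced (well bottom): (2,2,4) with a≤c, −a<b≤a
g is negative-definite; reduce −g:
−g: translate: b→2 (≡-2 mod 4), so (2,-2,4)→(2,2,4)
−g: reduced (well bottom): (2,2,4) with a≤c, −a<b≤a
flip sign back: reduced form of g is (-2,-2,-4)
reduced forms (2, 2, 4) vs (-2, -2, -4) ⇒ inequivalent

no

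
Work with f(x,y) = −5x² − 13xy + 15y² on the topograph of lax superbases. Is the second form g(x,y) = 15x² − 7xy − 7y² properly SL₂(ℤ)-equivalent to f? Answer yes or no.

D₁ = 469, D₂ = 469
river cycle of f (length 4): (15, 13, -5), (-5, 17, 9), (9, 19, -3), (-3, 17, 15)
river cycle of g (length 2): (-7, 21, 1), (1, 21, -7)
cycles differ ⇒ inequivalent

no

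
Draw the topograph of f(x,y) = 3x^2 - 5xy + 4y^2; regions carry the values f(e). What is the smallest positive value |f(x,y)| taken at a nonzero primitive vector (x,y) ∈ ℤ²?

translate: b→1 (≡-5 mod 6), so (3,-5,4)→(3,1,2)
flip: (3,1,2)→(2,-1,3)
reduced (well bottom): (2,-1,3) with a≤c, −a<b≤a
well minimum = a = 2

2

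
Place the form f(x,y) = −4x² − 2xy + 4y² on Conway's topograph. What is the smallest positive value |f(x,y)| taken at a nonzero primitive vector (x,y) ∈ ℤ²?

descent: ρ → (4,2,-4)  [lands on river]
river: ρ → (-4,6,2)
river: ρ → (2,6,-4)
river: ρ → (-4,2,4)
river: ρ → (4,6,-2)
river: ρ → (-2,6,4)
closes: descent 1, river 6
min |a| on river = 2

2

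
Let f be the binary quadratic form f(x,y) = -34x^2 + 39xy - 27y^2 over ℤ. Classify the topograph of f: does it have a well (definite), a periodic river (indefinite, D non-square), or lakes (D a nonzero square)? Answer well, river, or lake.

D = b²−4ac = 39² − 4·(-34)·(-27) = -2151
D < 0 ⇒ definite ⇒ every region one sign ⇒ single well

well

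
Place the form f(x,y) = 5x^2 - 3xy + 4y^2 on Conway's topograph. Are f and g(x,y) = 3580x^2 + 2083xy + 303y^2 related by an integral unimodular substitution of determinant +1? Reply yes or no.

D₁ = -71, D₂ = -71
f: flip: (5,-3,4)→(4,3,5)
f: reduced (well bottom): (4,3,5) with a≤c, −a<b≤a
g: flip: (3580,2083,303)→(303,-2083,3580)
g: translate: b→-265 (≡-2083 mod 606), so (303,-2083,3580)→(303,-265,58)
g: flip: (303,-265,58)→(58,265,303)
g: translate: b→33 (≡265 mod 116), so (58,265,303)→(58,33,5)
g: flip: (58,33,5)→(5,-33,58)
g: translate: b→-3 (≡-33 mod 10), so (5,-33,58)→(5,-3,4)
g: flip: (5,-3,4)→(4,3,5)
g: reduced (well bottom): (4,3,5) with a≤c, −a<b≤a
reduced forms (4, 3, 5) vs (4, 3, 5) ⇒ equivalent

yes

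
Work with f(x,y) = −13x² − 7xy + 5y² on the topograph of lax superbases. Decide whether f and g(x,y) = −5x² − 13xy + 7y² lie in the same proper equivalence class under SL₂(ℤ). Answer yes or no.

D₁ = 309, D₂ = 309
river cycle of f (length 6): (5, 17, -1), (-1, 17, 5), (5, 13, -7), (-7, 15, 3), (3, 15, -7), (-7, 13, 5)
river cycle of g (length 6): (7, 13, -5), (-5, 17, 1), (1, 17, -5), (-5, 13, 7), (7, 15, -3), (-3, 15, 7)
cycles differ ⇒ inequivalent

no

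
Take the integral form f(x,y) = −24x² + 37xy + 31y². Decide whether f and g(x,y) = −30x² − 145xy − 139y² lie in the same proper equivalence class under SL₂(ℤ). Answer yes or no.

D₁ = 4345, D₂ = 4345
river cycle of f (length 8): (31, 25, -30), (-30, 35, 26), (26, 17, -39), (-39, 61, 4), (4, 59, -54), (-54, 49, 9), (9, 59, -24), (-24, 37, 31)
river cycle of g (length 8): (-24, 37, 31), (31, 25, -30), (-30, 35, 26), (26, 17, -39), (-39, 61, 4), (4, 59, -54), (-54, 49, 9), (9, 59, -24)
cycles coincide ⇒ equivalent

yes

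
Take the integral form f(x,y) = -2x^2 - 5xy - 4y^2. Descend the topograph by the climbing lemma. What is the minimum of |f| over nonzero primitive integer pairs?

translate: b→1 (≡5 mod 4), so (2,5,4)→(2,1,1)
flip: (2,1,1)→(1,-1,2)
translate: b→1 (≡-1 mod 2), so (1,-1,2)→(1,1,2)
reduced (well bottom): (1,1,2) with a≤c, −a<b≤a
well minimum |f| = |-1| = 1 (negative-definite)

1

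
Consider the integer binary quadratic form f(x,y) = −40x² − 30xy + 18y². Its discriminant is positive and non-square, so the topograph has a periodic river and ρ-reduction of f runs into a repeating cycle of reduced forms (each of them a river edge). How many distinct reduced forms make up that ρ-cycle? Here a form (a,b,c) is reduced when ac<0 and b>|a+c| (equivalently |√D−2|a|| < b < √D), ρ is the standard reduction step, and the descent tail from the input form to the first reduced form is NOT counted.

D = 3780, ⌊√D⌋ = 61
descent: ρ → (18,30,-40)  [lands on river]
river: ρ → (-40,50,8)
river: ρ → (8,46,-52)
river: ρ → (-52,58,2)
river: ρ → (2,58,-52)
river: ρ → (-52,46,8)
river: ρ → (8,50,-40)
river: ρ → (-40,30,18)
river: ρ → (18,42,-28)
river: ρ → (-28,14,32)
river: ρ → (32,50,-10)
river: ρ → (-10,50,32)
river: ρ → (32,14,-28)
river: ρ → (-28,42,18)
ρ-cycle length = 14 (tail of 1 descent step not counted)

14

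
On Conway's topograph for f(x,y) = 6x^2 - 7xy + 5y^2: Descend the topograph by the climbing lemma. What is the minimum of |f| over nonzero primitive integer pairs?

translate: b→5 (≡-7 mod 12), so (6,-7,5)→(6,5,4)
flip: (6,5,4)→(4,-5,6)
translate: b→3 (≡-5 mod 8), so (4,-5,6)→(4,3,5)
reduced (well bottom): (4,3,5) with a≤c, −a<b≤a
well minimum = a = 4

4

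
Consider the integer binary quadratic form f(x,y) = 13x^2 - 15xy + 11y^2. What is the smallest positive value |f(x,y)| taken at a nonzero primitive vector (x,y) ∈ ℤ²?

translate: b→11 (≡-15 mod 26), so (13,-15,11)→(13,11,9)
flip: (13,11,9)→(9,-11,13)
translate: b→7 (≡-11 mod 18), so (9,-11,13)→(9,7,11)
reduced (well bottom): (9,7,11) with a≤c, −a<b≤a
well minimum = a = 9

9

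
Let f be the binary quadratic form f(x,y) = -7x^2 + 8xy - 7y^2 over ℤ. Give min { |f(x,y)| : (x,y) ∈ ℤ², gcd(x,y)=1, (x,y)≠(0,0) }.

translate: b→6 (≡-8 mod 14), so (7,-8,7)→(7,6,6)
flip: (7,6,6)→(6,-6,7)
translate: b→6 (≡-6 mod 12), so (6,-6,7)→(6,6,7)
reduced (well bottom): (6,6,7) with a≤c, −a<b≤a
well minimum |f| = |-6| = 6 (negative-definite)

6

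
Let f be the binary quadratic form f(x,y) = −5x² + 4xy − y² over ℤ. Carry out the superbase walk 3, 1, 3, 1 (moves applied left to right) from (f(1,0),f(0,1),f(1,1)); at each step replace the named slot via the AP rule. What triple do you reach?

start (-5,-1,-2) = (f(1,0),f(0,1),f(1,1))
replace slot 3: 2·((-5)+(-1)) − (-2) = -10 → (-5,-1,-10)
replace slot 1: 2·((-1)+(-10)) − (-5) = -17 → (-17,-1,-10)
replace slot 3: 2·((-17)+(-1)) − (-10) = -26 → (-17,-1,-26)
replace slot 1: 2·((-1)+(-26)) − (-17) = -37 → (-37,-1,-26)

-37,-1,-26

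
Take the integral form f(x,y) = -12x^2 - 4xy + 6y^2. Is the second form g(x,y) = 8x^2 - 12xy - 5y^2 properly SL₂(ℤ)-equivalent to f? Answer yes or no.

D₁ = 304, D₂ = 304
river cycle of f (length 6): (6, 16, -2), (-2, 16, 6), (6, 8, -10), (-10, 12, 4), (4, 12, -10), (-10, 8, 6)
river cycle of g (length 12): (-5, 12, 8), (8, 4, -9), (-9, 14, 3), (3, 16, -4), (-4, 16, 3), (3, 14, -9), (-9, 4, 8), (8, 12, -5), (-5, 8, 12), (12, 16, -1), … (2 more)
cycles differ ⇒ inequivalent

no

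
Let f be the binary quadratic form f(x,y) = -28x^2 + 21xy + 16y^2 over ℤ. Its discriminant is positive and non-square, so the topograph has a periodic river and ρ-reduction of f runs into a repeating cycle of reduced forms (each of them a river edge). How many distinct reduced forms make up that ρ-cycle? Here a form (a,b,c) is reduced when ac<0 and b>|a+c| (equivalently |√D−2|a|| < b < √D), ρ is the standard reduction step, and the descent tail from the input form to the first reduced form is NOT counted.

D = 2233, ⌊√D⌋ = 47
river: ρ → (16,43,-6)
river: ρ → (-6,41,23)
river: ρ → (23,5,-24)
river: ρ → (-24,43,4)
river: ρ → (4,45,-13)
river: ρ → (-13,33,22)
river: ρ → (22,11,-24)
river: ρ → (-24,37,9)
river: ρ → (9,35,-28)
river: ρ → (-28,21,16)
ρ-cycle length = 10 (tail of 0 descent steps not counted)

10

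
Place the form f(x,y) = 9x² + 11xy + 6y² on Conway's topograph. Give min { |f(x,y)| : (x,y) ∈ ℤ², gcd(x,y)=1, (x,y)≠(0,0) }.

translate: b→-7 (≡11 mod 18), so (9,11,6)→(9,-7,4)
flip: (9,-7,4)→(4,7,9)
translate: b→-1 (≡7 mod 8), so (4,7,9)→(4,-1,6)
reduced (well bottom): (4,-1,6) with a≤c, −a<b≤a
well minimum = a = 4

4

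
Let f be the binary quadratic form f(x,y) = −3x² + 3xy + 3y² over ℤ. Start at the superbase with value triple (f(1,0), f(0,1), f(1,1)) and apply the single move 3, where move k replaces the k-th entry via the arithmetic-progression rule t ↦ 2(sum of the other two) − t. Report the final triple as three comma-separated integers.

start (-3,3,3) = (f(1,0),f(0,1),f(1,1))
replace slot 3: 2·((-3)+3) − 3 = -3 → (-3,3,-3)

-3,3,-3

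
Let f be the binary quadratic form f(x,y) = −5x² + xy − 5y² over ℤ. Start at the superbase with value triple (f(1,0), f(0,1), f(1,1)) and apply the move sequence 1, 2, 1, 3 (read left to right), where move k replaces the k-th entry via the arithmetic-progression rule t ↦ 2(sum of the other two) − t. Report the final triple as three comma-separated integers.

start (-5,-5,-9) = (f(1,0),f(0,1),f(1,1))
replace slot 1: 2·((-5)+(-9)) − (-5) = -23 → (-23,-5,-9)
replace slot 2: 2·((-23)+(-9)) − (-5) = -59 → (-23,-59,-9)
replace slot 1: 2·((-59)+(-9)) − (-23) = -113 → (-113,-59,-9)
replace slot 3: 2·((-113)+(-59)) − (-9) = -335 → (-113,-59,-335)

-113,-59,-335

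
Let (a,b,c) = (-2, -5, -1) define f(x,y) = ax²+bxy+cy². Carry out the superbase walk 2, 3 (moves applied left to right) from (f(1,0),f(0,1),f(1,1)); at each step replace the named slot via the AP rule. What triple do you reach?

start (-2,-1,-8) = (f(1,0),f(0,1),f(1,1))
replace slot 2: 2·((-2)+(-8)) − (-1) = -19 → (-2,-19,-8)
replace slot 3: 2·((-2)+(-19)) − (-8) = -34 → (-2,-19,-34)

-2,-19,-34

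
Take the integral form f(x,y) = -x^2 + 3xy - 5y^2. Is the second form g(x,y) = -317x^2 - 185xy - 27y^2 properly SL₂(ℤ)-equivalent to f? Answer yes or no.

D₁ = -11, D₂ = -11
f is negative-definite; reduce −f:
−f: translate: b→1 (≡-3 mod 2), so (1,-3,5)→(1,1,3)
−f: reduced (well bottom): (1,1,3) with a≤c, −a<b≤a
flip sign back: reduced form of f is (-1,-1,-3)
g is negative-definite; reduce −g:
−g: flip: (317,185,27)→(27,-185,317)
−g: translate: b→-23 (≡-185 mod 54), so (27,-185,317)→(27,-23,5)
−g: flip: (27,-23,5)→(5,23,27)
−g: translate: b→3 (≡23 mod 10), so (5,23,27)→(5,3,1)
−g: flip: (5,3,1)→(1,-3,5)
−g: translate: b→1 (≡-3 mod 2), so (1,-3,5)→(1,1,3)
−g: reduced (well bottom): (1,1,3) with a≤c, −a<b≤a
flip sign back: reduced form of g is (-1,-1,-3)
reduced forms (-1, -1, -3) vs (-1, -1, -3) ⇒ equivalent

yes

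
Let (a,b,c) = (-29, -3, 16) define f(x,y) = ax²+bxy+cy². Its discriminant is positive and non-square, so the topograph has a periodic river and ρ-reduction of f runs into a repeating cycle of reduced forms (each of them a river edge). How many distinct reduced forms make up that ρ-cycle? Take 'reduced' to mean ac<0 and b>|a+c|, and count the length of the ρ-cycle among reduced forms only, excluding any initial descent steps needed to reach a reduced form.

D = 1865, ⌊√D⌋ = 43
descent: ρ → (16,35,-10)  [lands on river]
river: ρ → (-10,25,31)
river: ρ → (31,37,-4)
river: ρ → (-4,43,1)
river: ρ → (1,43,-4)
river: ρ → (-4,37,31)
river: ρ → (31,25,-10)
river: ρ → (-10,35,16)
river: ρ → (16,29,-16)
river: ρ → (-16,35,10)
river: ρ → (10,25,-31)
river: ρ → (-31,37,4)
river: ρ → (4,43,-1)
river: ρ → (-1,43,4)
river: ρ → (4,37,-31)
river: ρ → (-31,25,10)
river: ρ → (10,35,-16)
river: ρ → (-16,29,16)
ρ-cycle length = 18 (tail of 1 descent step not counted)

18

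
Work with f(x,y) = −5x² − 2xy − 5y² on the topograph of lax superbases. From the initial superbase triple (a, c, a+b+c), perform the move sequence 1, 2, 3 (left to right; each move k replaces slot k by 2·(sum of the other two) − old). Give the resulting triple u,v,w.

start (-5,-5,-12) = (f(1,0),f(0,1),f(1,1))
replace slot 1: 2·((-5)+(-12)) − (-5) = -29 → (-29,-5,-12)
replace slot 2: 2·((-29)+(-12)) − (-5) = -77 → (-29,-77,-12)
replace slot 3: 2·((-29)+(-77)) − (-12) = -200 → (-29,-77,-200)

-29,-77,-200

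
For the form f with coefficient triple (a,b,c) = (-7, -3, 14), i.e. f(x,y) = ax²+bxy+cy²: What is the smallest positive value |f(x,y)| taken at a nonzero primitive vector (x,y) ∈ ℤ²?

descent: ρ → (14,3,-7)
descent: ρ → (-7,11,10)  [lands on river]
river: ρ → (10,9,-8)
river: ρ → (-8,7,11)
river: ρ → (11,15,-4)
river: ρ → (-4,17,7)
river: ρ → (7,11,-10)
river: ρ → (-10,9,8)
river: ρ → (8,7,-11)
river: ρ → (-11,15,4)
river: ρ → (4,17,-7)
closes: descent 2, river 10
min |a| on river = 4

4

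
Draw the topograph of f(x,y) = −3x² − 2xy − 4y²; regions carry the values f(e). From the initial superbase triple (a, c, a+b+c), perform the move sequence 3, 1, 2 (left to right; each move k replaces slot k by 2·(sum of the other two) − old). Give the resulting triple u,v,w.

start (-3,-4,-9) = (f(1,0),f(0,1),f(1,1))
replace slot 3: 2·((-3)+(-4)) − (-9) = -5 → (-3,-4,-5)
replace slot 1: 2·((-4)+(-5)) − (-3) = -15 → (-15,-4,-5)
replace slot 2: 2·((-15)+(-5)) − (-4) = -36 → (-15,-36,-5)

-15,-36,-5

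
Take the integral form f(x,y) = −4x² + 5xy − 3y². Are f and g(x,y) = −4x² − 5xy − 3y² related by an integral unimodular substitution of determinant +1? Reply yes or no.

D₁ = -23, D₂ = -23
f is negative-definite; reduce −f:
−f: translate: b→3 (≡-5 mod 8), so (4,-5,3)→(4,3,2)
−f: flip: (4,3,2)→(2,-3,4)
−f: translate: b→1 (≡-3 mod 4), so (2,-3,4)→(2,1,3)
−f: reduced (well bottom): (2,1,3) with a≤c, −a<b≤a
flip sign back: reduced form of f is (-2,-1,-3)
g is negative-definite; reduce −g:
−g: translate: b→-3 (≡5 mod 8), so (4,5,3)→(4,-3,2)
−g: flip: (4,-3,2)→(2,3,4)
−g: translate: b→-1 (≡3 mod 4), so (2,3,4)→(2,-1,3)
−g: reduced (well bottom): (2,-1,3) with a≤c, −a<b≤a
flip sign back: reduced form of g is (-2,1,-3)
reduced forms (-2, -1, -3) vs (-2, 1, -3) ⇒ inequivalent

no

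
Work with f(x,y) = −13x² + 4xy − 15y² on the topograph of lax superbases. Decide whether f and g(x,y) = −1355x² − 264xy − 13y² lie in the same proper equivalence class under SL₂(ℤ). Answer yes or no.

D₁ = -764, D₂ = -764
f is negative-definite; reduce −f:
−f: reduced (well bottom): (13,-4,15) with a≤c, −a<b≤a
flip sign back: reduced form of f is (-13,4,-15)
g is negative-definite; reduce −g:
−g: flip: (1355,264,13)→(13,-264,1355)
−g: translate: b→-4 (≡-264 mod 26), so (13,-264,1355)→(13,-4,15)
−g: reduced (well bottom): (13,-4,15) with a≤c, −a<b≤a
flip sign back: reduced form of g is (-13,4,-15)
reduced forms (-13, 4, -15) vs (-13, 4, -15) ⇒ equivalent

yes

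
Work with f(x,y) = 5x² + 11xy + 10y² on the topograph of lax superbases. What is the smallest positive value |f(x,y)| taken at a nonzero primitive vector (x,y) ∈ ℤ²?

translate: b→1 (≡11 mod 10), so (5,11,10)→(5,1,4)
flip: (5,1,4)→(4,-1,5)
reduced (well bottom): (4,-1,5) with a≤c, −a<b≤a
well minimum = a = 4

4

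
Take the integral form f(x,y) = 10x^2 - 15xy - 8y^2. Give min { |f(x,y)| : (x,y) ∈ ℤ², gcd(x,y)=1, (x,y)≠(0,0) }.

descent: ρ → (-8,15,10)  [lands on river]
river: ρ → (10,5,-13)
river: ρ → (-13,21,2)
river: ρ → (2,23,-2)
river: ρ → (-2,21,13)
river: ρ → (13,5,-10)
river: ρ → (-10,15,8)
river: ρ → (8,17,-8)
closes: descent 1, river 8
min |a| on river = 2

2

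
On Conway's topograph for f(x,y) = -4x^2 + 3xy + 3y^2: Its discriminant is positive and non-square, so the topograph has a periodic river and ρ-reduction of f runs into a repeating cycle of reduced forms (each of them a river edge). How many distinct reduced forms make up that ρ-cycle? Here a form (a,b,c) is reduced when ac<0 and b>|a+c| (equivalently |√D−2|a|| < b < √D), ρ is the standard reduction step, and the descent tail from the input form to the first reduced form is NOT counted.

D = 57, ⌊√D⌋ = 7
river: ρ → (3,3,-4)
river: ρ → (-4,5,2)
river: ρ → (2,7,-1)
river: ρ → (-1,7,2)
river: ρ → (2,5,-4)
river: ρ → (-4,3,3)
ρ-cycle length = 6 (tail of 0 descent steps not counted)

6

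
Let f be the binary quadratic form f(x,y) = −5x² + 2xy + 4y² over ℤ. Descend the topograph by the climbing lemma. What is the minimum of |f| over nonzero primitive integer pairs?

river: ρ → (4,6,-3)
river: ρ → (-3,6,4)
river: ρ → (4,2,-5)
river: ρ → (-5,8,1)
river: ρ → (1,8,-5)
river: ρ → (-5,2,4)
closes: descent 0, river 6
min |a| on river = 1

1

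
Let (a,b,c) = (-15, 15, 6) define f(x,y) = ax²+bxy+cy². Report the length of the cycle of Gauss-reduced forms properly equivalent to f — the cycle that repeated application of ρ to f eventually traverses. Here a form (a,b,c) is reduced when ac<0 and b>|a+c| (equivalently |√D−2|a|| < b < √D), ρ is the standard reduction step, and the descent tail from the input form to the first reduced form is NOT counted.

D = 585, ⌊√D⌋ = 24
river: ρ → (6,21,-6)
river: ρ → (-6,15,15)
river: ρ → (15,15,-6)
river: ρ → (-6,21,6)
river: ρ → (6,15,-15)
river: ρ → (-15,15,6)
ρ-cycle length = 6 (tail of 0 descent steps not counted)

6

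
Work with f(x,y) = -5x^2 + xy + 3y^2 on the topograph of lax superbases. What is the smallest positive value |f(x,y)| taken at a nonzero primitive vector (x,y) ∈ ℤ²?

descent: ρ → (3,5,-3)  [lands on river]
river: ρ → (-3,7,1)
river: ρ → (1,7,-3)
river: ρ → (-3,5,3)
river: ρ → (3,7,-1)
river: ρ → (-1,7,3)
closes: descent 1, river 6
min |a| on river = 1

1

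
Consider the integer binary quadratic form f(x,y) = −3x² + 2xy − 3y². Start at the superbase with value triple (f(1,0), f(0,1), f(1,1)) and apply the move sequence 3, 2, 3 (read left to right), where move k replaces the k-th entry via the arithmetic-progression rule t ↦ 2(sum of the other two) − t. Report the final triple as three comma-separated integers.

start (-3,-3,-4) = (f(1,0),f(0,1),f(1,1))
replace slot 3: 2·((-3)+(-3)) − (-4) = -8 → (-3,-3,-8)
replace slot 2: 2·((-3)+(-8)) − (-3) = -19 → (-3,-19,-8)
replace slot 3: 2·((-3)+(-19)) − (-8) = -36 → (-3,-19,-36)

-3,-19,-36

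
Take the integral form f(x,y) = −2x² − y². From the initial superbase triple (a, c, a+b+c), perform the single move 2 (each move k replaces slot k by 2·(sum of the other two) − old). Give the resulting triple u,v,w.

start (-2,-1,-3) = (f(1,0),f(0,1),f(1,1))
replace slot 2: 2·((-2)+(-3)) − (-1) = -9 → (-2,-9,-3)

-2,-9,-3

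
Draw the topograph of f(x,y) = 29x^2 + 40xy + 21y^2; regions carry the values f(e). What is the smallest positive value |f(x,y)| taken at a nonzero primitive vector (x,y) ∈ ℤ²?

translate: b→-18 (≡40 mod 58), so (29,40,21)→(29,-18,10)
flip: (29,-18,10)→(10,18,29)
translate: b→-2 (≡18 mod 20), so (10,18,29)→(10,-2,21)
reduced (well bottom): (10,-2,21) with a≤c, −a<b≤a
well minimum = a = 10

10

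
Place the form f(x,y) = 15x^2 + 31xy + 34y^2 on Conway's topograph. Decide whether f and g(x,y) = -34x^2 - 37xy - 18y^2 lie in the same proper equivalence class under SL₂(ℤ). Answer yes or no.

D₁ = -1079, D₂ = -1079
f: translate: b→1 (≡31 mod 30), so (15,31,34)→(15,1,18)
f: reduced (well bottom): (15,1,18) with a≤c, −a<b≤a
g is negative-definite; reduce −g:
−g: translate: b→-31 (≡37 mod 68), so (34,37,18)→(34,-31,15)
−g: flip: (34,-31,15)→(15,31,34)
−g: translate: b→1 (≡31 mod 30), so (15,31,34)→(15,1,18)
−g: reduced (well bottom): (15,1,18) with a≤c, −a<b≤a
flip sign back: reduced form of g is (-15,-1,-18)
reduced forms (15, 1, 18) vs (-15, -1, -18) ⇒ inequivalent

no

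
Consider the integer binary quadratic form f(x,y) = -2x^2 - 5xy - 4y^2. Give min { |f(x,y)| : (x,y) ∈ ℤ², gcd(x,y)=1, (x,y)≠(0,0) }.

translate: b→1 (≡5 mod 4), so (2,5,4)→(2,1,1)
flip: (2,1,1)→(1,-1,2)
translate: b→1 (≡-1 mod 2), so (1,-1,2)→(1,1,2)
reduced (well bottom): (1,1,2) with a≤c, −a<b≤a
well minimum |f| = |-1| = 1 (negative-definite)

1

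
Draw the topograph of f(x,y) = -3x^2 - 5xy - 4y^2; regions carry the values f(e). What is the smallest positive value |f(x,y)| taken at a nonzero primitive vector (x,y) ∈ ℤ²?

translate: b→-1 (≡5 mod 6), so (3,5,4)→(3,-1,2)
flip: (3,-1,2)→(2,1,3)
reduced (well bottom): (2,1,3) with a≤c, −a<b≤a
well minimum |f| = |-2| = 2 (negative-definite)

2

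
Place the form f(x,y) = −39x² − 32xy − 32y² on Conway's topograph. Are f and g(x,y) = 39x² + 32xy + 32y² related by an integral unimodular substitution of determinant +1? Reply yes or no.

D₁ = -3968, D₂ = -3968
f is negative-definite; reduce −f:
−f: flip: (39,32,32)→(32,-32,39)
−f: translate: b→32 (≡-32 mod 64), so (32,-32,39)→(32,32,39)
−f: reduced (well bottom): (32,32,39) with a≤c, −a<b≤a
flip sign back: reduced form of f is (-32,-32,-39)
g: flip: (39,32,32)→(32,-32,39)
g: translate: b→32 (≡-32 mod 64), so (32,-32,39)→(32,32,39)
g: reduced (well bottom): (32,32,39) with a≤c, −a<b≤a
reduced forms (-32, -32, -39) vs (32, 32, 39) ⇒ inequivalent

no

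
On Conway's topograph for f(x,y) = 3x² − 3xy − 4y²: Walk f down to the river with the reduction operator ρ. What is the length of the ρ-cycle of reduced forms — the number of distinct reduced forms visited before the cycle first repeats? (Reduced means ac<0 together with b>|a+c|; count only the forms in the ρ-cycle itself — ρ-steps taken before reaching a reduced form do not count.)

D = 57, ⌊√D⌋ = 7
descent: ρ → (-4,3,3)  [lands on river]
river: ρ → (3,3,-4)
river: ρ → (-4,5,2)
river: ρ → (2,7,-1)
river: ρ → (-1,7,2)
river: ρ → (2,5,-4)
ρ-cycle length = 6 (tail of 1 descent step not counted)

6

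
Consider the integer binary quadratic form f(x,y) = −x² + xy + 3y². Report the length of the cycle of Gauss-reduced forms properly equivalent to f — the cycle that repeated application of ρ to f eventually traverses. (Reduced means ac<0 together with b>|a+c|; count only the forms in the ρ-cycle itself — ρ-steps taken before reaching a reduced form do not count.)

D = 13, ⌊√D⌋ = 3
descent: ρ → (3,-1,-1)
descent: ρ → (-1,3,1)  [lands on river]
river: ρ → (1,3,-1)
ρ-cycle length = 2 (tail of 2 descent steps not counted)

2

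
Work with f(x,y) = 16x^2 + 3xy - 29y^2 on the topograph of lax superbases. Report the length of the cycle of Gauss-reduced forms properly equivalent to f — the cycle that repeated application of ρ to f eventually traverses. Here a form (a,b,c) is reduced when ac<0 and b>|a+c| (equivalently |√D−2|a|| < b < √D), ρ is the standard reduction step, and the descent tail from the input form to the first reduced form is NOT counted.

D = 1865, ⌊√D⌋ = 43
descent: ρ → (-29,-3,16)
descent: ρ → (16,35,-10)  [lands on river]
river: ρ → (-10,25,31)
river: ρ → (31,37,-4)
river: ρ → (-4,43,1)
river: ρ → (1,43,-4)
river: ρ → (-4,37,31)
river: ρ → (31,25,-10)
river: ρ → (-10,35,16)
river: ρ → (16,29,-16)
river: ρ → (-16,35,10)
river: ρ → (10,25,-31)
river: ρ → (-31,37,4)
river: ρ → (4,43,-1)
river: ρ → (-1,43,4)
river: ρ → (4,37,-31)
river: ρ → (-31,25,10)
river: ρ → (10,35,-16)
river: ρ → (-16,29,16)
ρ-cycle length = 18 (tail of 2 descent steps not counted)

18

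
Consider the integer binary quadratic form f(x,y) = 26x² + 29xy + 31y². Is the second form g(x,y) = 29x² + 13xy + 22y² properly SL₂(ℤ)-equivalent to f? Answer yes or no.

D₁ = -2383, D₂ = -2383
f: translate: b→-23 (≡29 mod 52), so (26,29,31)→(26,-23,28)
f: reduced (well bottom): (26,-23,28) with a≤c, −a<b≤a
g: flip: (29,13,22)→(22,-13,29)
g: reduced (well bottom): (22,-13,29) with a≤c, −a<b≤a
reduced forms (26, -23, 28) vs (22, -13, 29) ⇒ inequivalent

no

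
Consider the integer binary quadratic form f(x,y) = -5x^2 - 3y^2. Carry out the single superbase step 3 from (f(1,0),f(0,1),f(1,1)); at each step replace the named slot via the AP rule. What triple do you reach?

start (-5,-3,-8) = (f(1,0),f(0,1),f(1,1))
replace slot 3: 2·((-5)+(-3)) − (-8) = -8 → (-5,-3,-8)

-5,-3,-8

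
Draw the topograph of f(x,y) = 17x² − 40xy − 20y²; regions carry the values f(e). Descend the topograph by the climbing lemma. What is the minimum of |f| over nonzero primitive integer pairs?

descent: ρ → (-20,40,17)  [lands on river]
river: ρ → (17,28,-32)
river: ρ → (-32,36,13)
river: ρ → (13,42,-23)
river: ρ → (-23,50,5)
river: ρ → (5,50,-23)
river: ρ → (-23,42,13)
river: ρ → (13,36,-32)
river: ρ → (-32,28,17)
river: ρ → (17,40,-20)
closes: descent 1, river 10
min |a| on river = 5

5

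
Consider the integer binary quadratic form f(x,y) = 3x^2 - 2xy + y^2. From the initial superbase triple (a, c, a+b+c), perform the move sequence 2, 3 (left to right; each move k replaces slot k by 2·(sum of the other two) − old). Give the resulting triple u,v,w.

start (3,1,2) = (f(1,0),f(0,1),f(1,1))
replace slot 2: 2·(3+2) − 1 = 9 → (3,9,2)
replace slot 3: 2·(3+9) − 2 = 22 → (3,9,22)

3,9,22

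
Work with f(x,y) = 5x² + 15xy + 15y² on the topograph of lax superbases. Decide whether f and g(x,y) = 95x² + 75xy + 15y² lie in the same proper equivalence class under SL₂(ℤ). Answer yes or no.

D₁ = -75, D₂ = -75
f: translate: b→5 (≡15 mod 10), so (5,15,15)→(5,5,5)
f: reduced (well bottom): (5,5,5) with a≤c, −a<b≤a
g: flip: (95,75,15)→(15,-75,95)
g: translate: b→15 (≡-75 mod 30), so (15,-75,95)→(15,15,5)
g: flip: (15,15,5)→(5,-15,15)
g: translate: b→5 (≡-15 mod 10), so (5,-15,15)→(5,5,5)
g: reduced (well bottom): (5,5,5) with a≤c, −a<b≤a
reduced forms (5, 5, 5) vs (5, 5, 5) ⇒ equivalent

yes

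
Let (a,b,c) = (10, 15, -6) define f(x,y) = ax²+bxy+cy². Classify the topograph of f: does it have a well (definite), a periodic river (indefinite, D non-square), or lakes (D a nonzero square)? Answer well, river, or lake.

D = b²−4ac = 15² − 4·10·(-6) = 465
D > 0 non-square ⇒ indefinite ⇒ periodic river

river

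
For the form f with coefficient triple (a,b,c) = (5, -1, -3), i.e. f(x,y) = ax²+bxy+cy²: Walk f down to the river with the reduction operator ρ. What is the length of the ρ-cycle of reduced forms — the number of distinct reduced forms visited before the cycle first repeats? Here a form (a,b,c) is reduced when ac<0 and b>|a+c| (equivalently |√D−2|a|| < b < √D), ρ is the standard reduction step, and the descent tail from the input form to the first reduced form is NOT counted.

D = 61, ⌊√D⌋ = 7
descent: ρ → (-3,7,1)  [lands on river]
river: ρ → (1,7,-3)
river: ρ → (-3,5,3)
river: ρ → (3,7,-1)
river: ρ → (-1,7,3)
river: ρ → (3,5,-3)
ρ-cycle length = 6 (tail of 1 descent step not counted)

6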